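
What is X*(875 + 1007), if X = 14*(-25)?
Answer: -658700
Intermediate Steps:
X = -350
X*(875 + 1007) = -350*(875 + 1007) = -350*1882 = -658700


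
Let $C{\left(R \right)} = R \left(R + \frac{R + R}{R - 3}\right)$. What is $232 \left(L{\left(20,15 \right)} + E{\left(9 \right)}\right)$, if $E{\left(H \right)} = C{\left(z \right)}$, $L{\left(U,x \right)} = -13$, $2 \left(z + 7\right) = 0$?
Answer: $\frac{30392}{5} \approx 6078.4$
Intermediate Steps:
$z = -7$ ($z = -7 + \frac{1}{2} \cdot 0 = -7 + 0 = -7$)
$C{\left(R \right)} = R \left(R + \frac{2 R}{-3 + R}\right)$
$E{\left(H \right)} = \frac{196}{5}$ ($E{\left(H \right)} = \frac{\left(-7\right)^{2} \left(-1 - 7\right)}{-3 - 7} = 49 \frac{1}{-10} \left(-8\right) = 49 \left(- \frac{1}{10}\right) \left(-8\right) = \frac{196}{5}$)
$232 \left(L{\left(20,15 \right)} + E{\left(9 \right)}\right) = 232 \left(-13 + \frac{196}{5}\right) = 232 \cdot \frac{131}{5} = \frac{30392}{5}$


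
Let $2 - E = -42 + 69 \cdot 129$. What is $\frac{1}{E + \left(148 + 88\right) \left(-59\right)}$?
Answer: $- \frac{1}{22781} \approx -4.3896 \cdot 10^{-5}$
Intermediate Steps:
$E = -8857$ ($E = 2 - \left(-42 + 69 \cdot 129\right) = 2 - \left(-42 + 8901\right) = 2 - 8859 = -8857$)
$\frac{1}{E + \left(148 + 88\right) \left(-59\right)} = \frac{1}{-8857 + \left(148 + 88\right) \left(-59\right)} = \frac{1}{-8857 + 236 \left(-59\right)} = \frac{1}{-8857 - 13924} = \frac{1}{-22781} = - \frac{1}{22781}$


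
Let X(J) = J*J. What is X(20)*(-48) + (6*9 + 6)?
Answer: -19140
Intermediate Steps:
X(J) = J**2
X(20)*(-48) + (6*9 + 6) = 20**2*(-48) + (6*9 + 6) = 400*(-48) + (54 + 6) = -19200 + 60 = -19140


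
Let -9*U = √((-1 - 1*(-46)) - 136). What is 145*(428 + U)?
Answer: 62060 - 145*I*√91/9 ≈ 62060.0 - 153.69*I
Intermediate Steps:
U = -I*√91/9 (U = -√((-1 - 1*(-46)) - 136)/9 = -√((-1 + 46) - 136)/9 = -√(45 - 136)/9 = -I*√91/9 ≈ -1.0599*I)
145*(428 + U) = 145*(428 - I*√91/9) = 62060 - 145*I*√91/9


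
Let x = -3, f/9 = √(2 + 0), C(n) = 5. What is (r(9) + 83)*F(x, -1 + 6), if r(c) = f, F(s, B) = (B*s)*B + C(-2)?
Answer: -5810 - 630*√2 ≈ -6701.0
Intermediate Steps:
f = 9*√2 (f = 9*√(2 + 0) = 9*√2 ≈ 12.728)
F(s, B) = 5 + s*B² (F(s, B) = (B*s)*B + 5 = s*B² + 5 = 5 + s*B²)
r(c) = 9*√2
(r(9) + 83)*F(x, -1 + 6) = (9*√2 + 83)*(5 - 3*(-1 + 6)²) = (83 + 9*√2)*(5 - 3*5²) = (83 + 9*√2)*(5 - 3*25) = (83 + 9*√2)*(5 - 75) = (83 + 9*√2)*(-70) = -5810 - 630*√2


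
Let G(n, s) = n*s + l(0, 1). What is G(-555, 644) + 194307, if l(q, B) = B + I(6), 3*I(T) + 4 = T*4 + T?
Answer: -489310/3 ≈ -1.6310e+5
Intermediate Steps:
I(T) = -4/3 + 5*T/3 (I(T) = -4/3 + (T*4 + T)/3 = -4/3 + (4*T + T)/3 = -4/3 + (5*T)/3 = -4/3 + 5*T/3)
l(q, B) = 26/3 + B (l(q, B) = B + (-4/3 + (5/3)*6) = B + (-4/3 + 10) = B + 26/3 = 26/3 + B)
G(n, s) = 29/3 + n*s (G(n, s) = n*s + (26/3 + 1) = n*s + 29/3 = 29/3 + n*s)
G(-555, 644) + 194307 = (29/3 - 555*644) + 194307 = (29/3 - 357420) + 194307 = -1072231/3 + 194307 = -489310/3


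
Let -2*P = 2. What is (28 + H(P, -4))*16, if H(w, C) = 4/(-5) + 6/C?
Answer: 2056/5 ≈ 411.20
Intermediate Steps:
P = -1 (P = -½*2 = -1)
H(w, C) = -⅘ + 6/C (H(w, C) = 4*(-⅕) + 6/C = -⅘ + 6/C)
(28 + H(P, -4))*16 = (28 + (-⅘ + 6/(-4)))*16 = (28 + (-⅘ + 6*(-¼)))*16 = (28 + (-⅘ - 3/2))*16 = (28 - 23/10)*16 = (257/10)*16 = 2056/5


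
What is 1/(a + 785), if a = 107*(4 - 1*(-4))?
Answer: 1/1641 ≈ 0.00060938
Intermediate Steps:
a = 856 (a = 107*(4 + 4) = 107*8 = 856)
1/(a + 785) = 1/(856 + 785) = 1/1641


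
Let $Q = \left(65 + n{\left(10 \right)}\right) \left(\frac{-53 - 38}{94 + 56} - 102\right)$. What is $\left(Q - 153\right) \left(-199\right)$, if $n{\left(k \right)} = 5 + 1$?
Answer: $\frac{222026489}{150} \approx 1.4802 \cdot 10^{6}$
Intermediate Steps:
$n{\left(k \right)} = 6$
$Q = - \frac{1092761}{150}$ ($Q = \left(65 + 6\right) \left(\frac{-53 - 38}{94 + 56} - 102\right) = 71 \left(- \frac{91}{150} - 102\right) = 71 \left(- \frac{15391}{150}\right) = - \frac{1092761}{150} \approx -7285.1$)
$\left(Q - 153\right) \left(-199\right) = \left(- \frac{1092761}{150} - 153\right) \left(-199\right) = \left(- \frac{1115711}{150}\right) \left(-199\right) = \frac{222026489}{150}$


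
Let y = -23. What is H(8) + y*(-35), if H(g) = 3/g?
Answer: 6443/8 ≈ 805.38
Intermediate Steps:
H(8) + y*(-35) = 3/8 - 23*(-35) = 3*(⅛) + 805 = 3/8 + 805 = 6443/8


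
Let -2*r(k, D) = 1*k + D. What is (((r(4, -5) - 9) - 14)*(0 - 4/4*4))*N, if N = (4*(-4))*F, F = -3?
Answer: 4320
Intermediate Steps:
r(k, D) = -D/2 - k/2 (r(k, D) = -(1*k + D)/2 = -(k + D)/2 = -(D + k)/2 = -D/2 - k/2)
N = 48 (N = (4*(-4))*(-3) = -16*(-3) = 48)
(((r(4, -5) - 9) - 14)*(0 - 4/4*4))*N = ((((-½*(-5) - ½*4) - 9) - 14)*(0 - 4/4*4))*48 = ((((5/2 - 2) - 9) - 14)*(0 - 4*¼*4))*48 = (((½ - 9) - 14)*(0 - 1*4))*48 = ((-17/2 - 14)*(0 - 4))*48 = -45/2*(-4)*48 = 90*48 = 4320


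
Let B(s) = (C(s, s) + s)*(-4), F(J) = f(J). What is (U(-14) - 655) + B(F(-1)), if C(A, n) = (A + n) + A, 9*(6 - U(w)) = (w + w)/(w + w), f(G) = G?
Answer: -5698/9 ≈ -633.11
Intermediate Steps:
U(w) = 53/9 (U(w) = 6 - (w + w)/(9*(w + w)) = 6 - 2*w/(9*(2*w)) = 6 - 2*w*1/(2*w)/9 = 6 - ⅑*1 = 6 - ⅑ = 53/9)
C(A, n) = n + 2*A
F(J) = J
B(s) = -16*s (B(s) = ((s + 2*s) + s)*(-4) = (3*s + s)*(-4) = (4*s)*(-4) = -16*s)
(U(-14) - 655) + B(F(-1)) = (53/9 - 655) - 16*(-1) = -5842/9 + 16 = -5698/9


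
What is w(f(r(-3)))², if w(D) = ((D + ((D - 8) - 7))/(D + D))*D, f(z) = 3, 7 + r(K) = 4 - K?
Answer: 81/4 ≈ 20.250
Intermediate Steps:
r(K) = -3 - K (r(K) = -7 + (4 - K) = -3 - K)
w(D) = -15/2 + D (w(D) = ((D + ((-8 + D) - 7))/((2*D)))*D = ((D + (-15 + D))*(1/(2*D)))*D = ((-15 + 2*D)*(1/(2*D)))*D = ((-15 + 2*D)/(2*D))*D = -15/2 + D)
w(f(r(-3)))² = (-15/2 + 3)² = (-9/2)² = 81/4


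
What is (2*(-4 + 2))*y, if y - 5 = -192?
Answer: 748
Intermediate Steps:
y = -187 (y = 5 - 192 = -187)
(2*(-4 + 2))*y = (2*(-4 + 2))*(-187) = (2*(-2))*(-187) = -4*(-187) = 748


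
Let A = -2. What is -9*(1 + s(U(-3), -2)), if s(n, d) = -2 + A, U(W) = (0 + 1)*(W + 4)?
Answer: 27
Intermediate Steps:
U(W) = 4 + W (U(W) = 1*(4 + W) = 4 + W)
s(n, d) = -4 (s(n, d) = -2 - 2 = -4)
-9*(1 + s(U(-3), -2)) = -9*(1 - 4) = -9*(-3) = 27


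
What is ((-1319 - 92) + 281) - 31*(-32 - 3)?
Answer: -45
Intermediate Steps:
((-1319 - 92) + 281) - 31*(-32 - 3) = (-1411 + 281) - 31*(-35) = -1130 + 1085 = -45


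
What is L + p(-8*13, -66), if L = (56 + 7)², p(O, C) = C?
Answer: 3903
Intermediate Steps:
L = 3969 (L = 63² = 3969)
L + p(-8*13, -66) = 3969 - 66 = 3903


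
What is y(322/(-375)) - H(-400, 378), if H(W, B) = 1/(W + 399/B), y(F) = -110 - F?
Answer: -293897218/2692875 ≈ -109.14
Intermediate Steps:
y(322/(-375)) - H(-400, 378) = (-110 - 322/(-375)) - 378/(399 + 378*(-400)) = (-110 - 322*(-1)/375) - 378/(399 - 151200) = (-110 - 1*(-322/375)) - 378/(-150801) = (-110 + 322/375) - 378*(-1)/150801 = -40928/375 - 1*(-18/7181) = -40928/375 + 18/7181 = -293897218/2692875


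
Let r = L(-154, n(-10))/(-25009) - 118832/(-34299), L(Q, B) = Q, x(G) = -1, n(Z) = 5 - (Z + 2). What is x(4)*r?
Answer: -2977151534/857783691 ≈ -3.4707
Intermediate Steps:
n(Z) = 3 - Z (n(Z) = 5 - (2 + Z) = 5 + (-2 - Z) = 3 - Z)
r = 2977151534/857783691 (r = -154/(-25009) - 118832/(-34299) = -154*(-1/25009) - 118832*(-1/34299) = 154/25009 + 118832/34299 = 2977151534/857783691 ≈ 3.4707)
x(4)*r = -1*2977151534/857783691 = -2977151534/857783691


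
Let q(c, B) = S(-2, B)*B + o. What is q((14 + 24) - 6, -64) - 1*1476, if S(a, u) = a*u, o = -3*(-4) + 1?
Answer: -9655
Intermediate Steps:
o = 13 (o = 12 + 1 = 13)
q(c, B) = 13 - 2*B² (q(c, B) = (-2*B)*B + 13 = -2*B² + 13 = 13 - 2*B²)
q((14 + 24) - 6, -64) - 1*1476 = (13 - 2*(-64)²) - 1*1476 = (13 - 2*4096) - 1476 = (13 - 8192) - 1476 = -8179 - 1476 = -9655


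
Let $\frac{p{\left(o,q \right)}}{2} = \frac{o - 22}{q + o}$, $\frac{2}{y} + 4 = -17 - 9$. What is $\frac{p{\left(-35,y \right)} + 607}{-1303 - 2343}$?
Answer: $- \frac{80248}{479449} \approx -0.16738$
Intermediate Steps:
$y = - \frac{1}{15}$ ($y = \frac{2}{-4 - 26} = \frac{2}{-30} = 2 \left(- \frac{1}{30}\right) = - \frac{1}{15} \approx -0.066667$)
$p{\left(o,q \right)} = \frac{2 \left(-22 + o\right)}{o + q}$ ($p{\left(o,q \right)} = 2 \frac{o - 22}{q + o} = 2 \frac{-22 + o}{o + q} = \frac{2 \left(-22 + o\right)}{o + q}$)
$\frac{p{\left(-35,y \right)} + 607}{-1303 - 2343} = \frac{\frac{2 \left(-22 - 35\right)}{-35 - \frac{1}{15}} + 607}{-1303 - 2343} = \frac{2 \frac{1}{- \frac{526}{15}} \left(-57\right) + 607}{-3646} = \left(2 \left(- \frac{15}{526}\right) \left(-57\right) + 607\right) \left(- \frac{1}{3646}\right) = \left(\frac{855}{263} + 607\right) \left(- \frac{1}{3646}\right) = \frac{160496}{263} \left(- \frac{1}{3646}\right) = - \frac{80248}{479449}$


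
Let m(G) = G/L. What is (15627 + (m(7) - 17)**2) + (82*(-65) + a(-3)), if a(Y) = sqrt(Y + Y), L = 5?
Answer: 263509/25 + I*sqrt(6) ≈ 10540.0 + 2.4495*I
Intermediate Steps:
m(G) = G/5
a(Y) = sqrt(2)*sqrt(Y) (a(Y) = sqrt(2*Y) = sqrt(2)*sqrt(Y))
(15627 + (m(7) - 17)**2) + (82*(-65) + a(-3)) = (15627 + ((1/5)*7 - 17)**2) + (82*(-65) + sqrt(2)*sqrt(-3)) = (15627 + (7/5 - 17)**2) + (-5330 + sqrt(2)*(I*sqrt(3))) = (15627 + (-78/5)**2) + (-5330 + I*sqrt(6)) = (15627 + 6084/25) + (-5330 + I*sqrt(6)) = 396759/25 + (-5330 + I*sqrt(6)) = 263509/25 + I*sqrt(6)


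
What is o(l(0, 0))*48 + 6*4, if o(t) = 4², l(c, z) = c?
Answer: 792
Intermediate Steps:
o(t) = 16
o(l(0, 0))*48 + 6*4 = 16*48 + 6*4 = 768 + 24 = 792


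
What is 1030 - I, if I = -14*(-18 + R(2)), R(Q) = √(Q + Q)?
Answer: 806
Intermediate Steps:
R(Q) = √2*√Q (R(Q) = √(2*Q) = √2*√Q)
I = 224 (I = -14*(-18 + √2*√2) = -14*(-18 + 2) = -14*(-16) = 224)
1030 - I = 1030 - 1*224 = 1030 - 224 = 806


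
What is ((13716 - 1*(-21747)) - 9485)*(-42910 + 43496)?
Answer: 15223108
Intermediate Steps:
((13716 - 1*(-21747)) - 9485)*(-42910 + 43496) = ((13716 + 21747) - 9485)*586 = (35463 - 9485)*586 = 25978*586 = 15223108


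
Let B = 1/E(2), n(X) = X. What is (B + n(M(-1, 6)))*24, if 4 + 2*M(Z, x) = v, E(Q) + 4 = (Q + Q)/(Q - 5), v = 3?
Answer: -33/2 ≈ -16.500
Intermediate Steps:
E(Q) = -4 + 2*Q/(-5 + Q) (E(Q) = -4 + (Q + Q)/(Q - 5) = -4 + (2*Q)/(-5 + Q) = -4 + 2*Q/(-5 + Q))
M(Z, x) = -½ (M(Z, x) = -2 + (½)*3 = -2 + 3/2 = -½)
B = -3/16 (B = 1/(2*(10 - 1*2)/(-5 + 2)) = 1/(2*(10 - 2)/(-3)) = 1/(2*(-⅓)*8) = 1/(-16/3) = -3/16 ≈ -0.18750)
(B + n(M(-1, 6)))*24 = (-3/16 - ½)*24 = -11/16*24 = -33/2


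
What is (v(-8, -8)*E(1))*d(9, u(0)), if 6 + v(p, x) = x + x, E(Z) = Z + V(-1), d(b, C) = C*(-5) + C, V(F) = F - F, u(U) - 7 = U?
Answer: 616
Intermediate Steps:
u(U) = 7 + U
V(F) = 0
d(b, C) = -4*C (d(b, C) = -5*C + C = -4*C)
E(Z) = Z (E(Z) = Z + 0 = Z)
v(p, x) = -6 + 2*x (v(p, x) = -6 + (x + x) = -6 + 2*x)
(v(-8, -8)*E(1))*d(9, u(0)) = ((-6 + 2*(-8))*1)*(-4*(7 + 0)) = ((-6 - 16)*1)*(-4*7) = -22*1*(-28) = -22*(-28) = 616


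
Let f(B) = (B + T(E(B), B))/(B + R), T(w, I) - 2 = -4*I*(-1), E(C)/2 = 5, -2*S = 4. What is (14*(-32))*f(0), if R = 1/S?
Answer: 1792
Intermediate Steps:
S = -2 (S = -½*4 = -2)
E(C) = 10 (E(C) = 2*5 = 10)
T(w, I) = 2 + 4*I (T(w, I) = 2 - 4*I*(-1) = 2 + 4*I)
R = -½ (R = 1/(-2) = -½ ≈ -0.50000)
f(B) = (2 + 5*B)/(-½ + B) (f(B) = (B + (2 + 4*B))/(B - ½) = (2 + 5*B)/(-½ + B))
(14*(-32))*f(0) = (14*(-32))*(2*(2 + 5*0)/(-1 + 2*0)) = -896*(2 + 0)/(-1 + 0) = -896*2/(-1) = -896*(-1)*2 = -448*(-4) = 1792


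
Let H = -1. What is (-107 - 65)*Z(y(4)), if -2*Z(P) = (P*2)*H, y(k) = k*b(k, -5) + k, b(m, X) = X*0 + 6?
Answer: -4816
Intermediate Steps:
b(m, X) = 6 (b(m, X) = 0 + 6 = 6)
y(k) = 7*k (y(k) = k*6 + k = 6*k + k = 7*k)
Z(P) = P (Z(P) = -P*2*(-1)/2 = -2*P*(-1)/2 = -(-1)*P = P)
(-107 - 65)*Z(y(4)) = (-107 - 65)*(7*4) = -172*28 = -4816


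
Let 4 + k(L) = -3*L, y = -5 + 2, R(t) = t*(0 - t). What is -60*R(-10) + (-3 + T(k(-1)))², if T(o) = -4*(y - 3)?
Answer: 6441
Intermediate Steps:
R(t) = -t² (R(t) = t*(-t) = -t²)
y = -3
k(L) = -4 - 3*L
T(o) = 24 (T(o) = -4*(-3 - 3) = -4*(-6) = 24)
-60*R(-10) + (-3 + T(k(-1)))² = -(-60)*(-10)² + (-3 + 24)² = -(-60)*100 + 21² = -60*(-100) + 441 = 6000 + 441 = 6441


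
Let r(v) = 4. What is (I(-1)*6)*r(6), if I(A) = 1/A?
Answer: -24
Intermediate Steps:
(I(-1)*6)*r(6) = (6/(-1))*4 = -1*6*4 = -6*4 = -24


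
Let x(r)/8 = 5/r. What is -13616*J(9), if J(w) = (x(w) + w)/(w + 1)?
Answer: -823768/45 ≈ -18306.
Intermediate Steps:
x(r) = 40/r (x(r) = 8*(5/r) = 40/r)
J(w) = (w + 40/w)/(1 + w) (J(w) = (40/w + w)/(w + 1) = (w + 40/w)/(1 + w))
-13616*J(9) = -13616*(40 + 9²)/(9*(1 + 9)) = -13616*(40 + 81)/(9*10) = -13616*121/(9*10) = -13616*121/90 = -823768/45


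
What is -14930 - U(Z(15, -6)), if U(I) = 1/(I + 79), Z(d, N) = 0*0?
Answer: -1179471/79 ≈ -14930.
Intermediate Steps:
Z(d, N) = 0
U(I) = 1/(79 + I)
-14930 - U(Z(15, -6)) = -14930 - 1/(79 + 0) = -14930 - 1/79 = -1179471/79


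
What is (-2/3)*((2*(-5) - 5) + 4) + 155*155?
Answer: 72097/3 ≈ 24032.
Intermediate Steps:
(-2/3)*((2*(-5) - 5) + 4) + 155*155 = (-2*⅓)*((-10 - 5) + 4) + 24025 = -2*(-15 + 4)/3 + 24025 = -⅔*(-11) + 24025 = 22/3 + 24025 = 72097/3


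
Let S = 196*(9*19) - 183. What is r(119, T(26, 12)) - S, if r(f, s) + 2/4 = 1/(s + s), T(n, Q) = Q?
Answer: -800003/24 ≈ -33333.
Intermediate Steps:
r(f, s) = -1/2 + 1/(2*s) (r(f, s) = -1/2 + 1/(s + s) = -1/2 + 1/(2*s))
S = 33333 (S = 196*171 - 183 = 33516 - 183 = 33333)
r(119, T(26, 12)) - S = (1/2)*(1 - 1*12)/12 - 1*33333 = (1/2)*(1/12)*(1 - 12) - 33333 = (1/2)*(1/12)*(-11) - 33333 = -11/24 - 33333 = -800003/24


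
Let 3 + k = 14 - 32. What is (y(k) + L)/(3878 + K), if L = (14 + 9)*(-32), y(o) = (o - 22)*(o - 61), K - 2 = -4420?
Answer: -31/6 ≈ -5.1667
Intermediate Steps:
K = -4418 (K = 2 - 4420 = -4418)
k = -21 (k = -3 + (14 - 32) = -3 - 18 = -21)
y(o) = (-61 + o)*(-22 + o) (y(o) = (-22 + o)*(-61 + o) = (-61 + o)*(-22 + o))
L = -736 (L = 23*(-32) = -736)
(y(k) + L)/(3878 + K) = ((1342 + (-21)² - 83*(-21)) - 736)/(3878 - 4418) = ((1342 + 441 + 1743) - 736)/(-540) = (3526 - 736)*(-1/540) = 2790*(-1/540) = -31/6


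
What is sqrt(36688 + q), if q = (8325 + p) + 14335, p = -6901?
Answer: sqrt(52447) ≈ 229.01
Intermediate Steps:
q = 15759 (q = (8325 - 6901) + 14335 = 1424 + 14335 = 15759)
sqrt(36688 + q) = sqrt(36688 + 15759) = sqrt(52447)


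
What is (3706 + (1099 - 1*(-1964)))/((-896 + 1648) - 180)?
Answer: 6769/572 ≈ 11.834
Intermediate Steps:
(3706 + (1099 - 1*(-1964)))/((-896 + 1648) - 180) = (3706 + (1099 + 1964))/(752 - 180) = (3706 + 3063)/572 = 6769*(1/572) = 6769/572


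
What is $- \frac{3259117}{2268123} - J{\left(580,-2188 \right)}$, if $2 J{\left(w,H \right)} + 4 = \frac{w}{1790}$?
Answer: $\frac{162830524}{405994017} \approx 0.40107$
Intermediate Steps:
$J{\left(w,H \right)} = -2 + \frac{w}{3580}$ ($J{\left(w,H \right)} = -2 + \frac{w \frac{1}{1790}}{2} = -2 + \frac{\frac{1}{1790} w}{2} = -2 + \frac{w}{3580}$)
$- \frac{3259117}{2268123} - J{\left(580,-2188 \right)} = - \frac{3259117}{2268123} - \left(-2 + \frac{1}{3580} \cdot 580\right) = \left(-3259117\right) \frac{1}{2268123} - \left(-2 + \frac{29}{179}\right) = - \frac{3259117}{2268123} - - \frac{329}{179} = - \frac{3259117}{2268123} + \frac{329}{179} = \frac{162830524}{405994017}$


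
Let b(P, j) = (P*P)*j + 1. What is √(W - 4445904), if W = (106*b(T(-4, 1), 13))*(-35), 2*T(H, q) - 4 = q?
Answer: I*√19004206/2 ≈ 2179.7*I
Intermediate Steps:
T(H, q) = 2 + q/2
b(P, j) = 1 + j*P² (b(P, j) = P²*j + 1 = j*P² + 1 = 1 + j*P²)
W = -610295/2 (W = (106*(1 + 13*(2 + (½)*1)²))*(-35) = (106*(1 + 13*(2 + ½)²))*(-35) = (106*(1 + 13*(5/2)²))*(-35) = (106*(1 + 13*(25/4)))*(-35) = (106*(1 + 325/4))*(-35) = (106*(329/4))*(-35) = (17437/2)*(-35) = -610295/2 ≈ -3.0515e+5)
√(W - 4445904) = √(-610295/2 - 4445904) = √(-9502103/2) = I*√19004206/2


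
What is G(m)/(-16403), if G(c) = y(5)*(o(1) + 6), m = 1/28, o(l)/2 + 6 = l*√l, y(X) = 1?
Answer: 4/16403 ≈ 0.00024386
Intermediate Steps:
o(l) = -12 + 2*l^(3/2) (o(l) = -12 + 2*(l*√l) = -12 + 2*l^(3/2))
m = 1/28 ≈ 0.035714
G(c) = -4 (G(c) = 1*((-12 + 2*1^(3/2)) + 6) = 1*((-12 + 2*1) + 6) = 1*((-12 + 2) + 6) = 1*(-10 + 6) = 1*(-4) = -4)
G(m)/(-16403) = -4/(-16403) = -4*(-1/16403) = 4/16403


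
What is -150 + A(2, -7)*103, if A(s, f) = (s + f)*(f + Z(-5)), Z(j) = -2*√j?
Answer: 3455 + 1030*I*√5 ≈ 3455.0 + 2303.1*I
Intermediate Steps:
A(s, f) = (f + s)*(f - 2*I*√5) (A(s, f) = (s + f)*(f - 2*I*√5) = (f + s)*(f - 2*I*√5))
-150 + A(2, -7)*103 = -150 + ((-7)² - 7*2 - 2*I*(-7)*√5 - 2*I*2*√5)*103 = -150 + (49 - 14 + 14*I*√5 - 4*I*√5)*103 = -150 + (35 + 10*I*√5)*103 = -150 + (3605 + 1030*I*√5) = 3455 + 1030*I*√5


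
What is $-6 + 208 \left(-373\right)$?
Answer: $-77590$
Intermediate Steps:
$-6 + 208 \left(-373\right) = -6 - 77584 = -77590$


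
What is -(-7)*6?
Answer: 42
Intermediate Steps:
-(-7)*6 = -7*(-6) = 42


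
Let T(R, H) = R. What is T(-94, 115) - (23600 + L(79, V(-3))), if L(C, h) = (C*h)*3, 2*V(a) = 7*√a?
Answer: -23694 - 1659*I*√3/2 ≈ -23694.0 - 1436.7*I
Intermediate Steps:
V(a) = 7*√a/2 (V(a) = (7*√a)/2 = 7*√a/2)
L(C, h) = 3*C*h
T(-94, 115) - (23600 + L(79, V(-3))) = -94 - (23600 + 3*79*(7*√(-3)/2)) = -94 - (23600 + 3*79*(7*(I*√3)/2)) = -94 - (23600 + 3*79*(7*I*√3/2)) = -94 - (23600 + 1659*I*√3/2) = -94 + (-23600 - 1659*I*√3/2) = -23694 - 1659*I*√3/2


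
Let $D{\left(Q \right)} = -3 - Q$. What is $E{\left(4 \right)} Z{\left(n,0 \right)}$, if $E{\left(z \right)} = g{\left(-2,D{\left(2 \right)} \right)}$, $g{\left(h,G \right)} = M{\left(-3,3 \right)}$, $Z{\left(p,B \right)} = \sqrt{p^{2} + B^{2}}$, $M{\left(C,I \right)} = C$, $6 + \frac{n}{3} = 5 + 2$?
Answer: $-9$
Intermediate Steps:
$n = 3$ ($n = -18 + 3 \left(5 + 2\right) = -18 + 3 \cdot 7 = -18 + 21 = 3$)
$Z{\left(p,B \right)} = \sqrt{B^{2} + p^{2}}$
$g{\left(h,G \right)} = -3$
$E{\left(z \right)} = -3$
$E{\left(4 \right)} Z{\left(n,0 \right)} = - 3 \sqrt{0^{2} + 3^{2}} = - 3 \sqrt{0 + 9} = - 3 \sqrt{9} = \left(-3\right) 3 = -9$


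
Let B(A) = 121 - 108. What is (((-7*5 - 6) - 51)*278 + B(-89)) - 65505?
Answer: -91068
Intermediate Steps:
B(A) = 13
(((-7*5 - 6) - 51)*278 + B(-89)) - 65505 = (((-7*5 - 6) - 51)*278 + 13) - 65505 = (((-35 - 6) - 51)*278 + 13) - 65505 = ((-41 - 51)*278 + 13) - 65505 = (-92*278 + 13) - 65505 = (-25576 + 13) - 65505 = -25563 - 65505 = -91068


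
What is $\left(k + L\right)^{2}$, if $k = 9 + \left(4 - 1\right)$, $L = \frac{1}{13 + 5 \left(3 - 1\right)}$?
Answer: $\frac{76729}{529} \approx 145.05$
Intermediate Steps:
$L = \frac{1}{23}$ ($L = \frac{1}{13 + 5 \cdot 2} = \frac{1}{13 + 10} = \frac{1}{23} \approx 0.043478$)
$k = 12$ ($k = 9 + 3 = 12$)
$\left(k + L\right)^{2} = \left(12 + \frac{1}{23}\right)^{2} = \left(\frac{277}{23}\right)^{2} = \frac{76729}{529}$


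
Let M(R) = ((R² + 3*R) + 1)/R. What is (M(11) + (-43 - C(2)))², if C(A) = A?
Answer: 115600/121 ≈ 955.37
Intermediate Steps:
M(R) = (1 + R² + 3*R)/R
(M(11) + (-43 - C(2)))² = ((3 + 11 + 1/11) + (-43 - 1*2))² = ((3 + 11 + 1/11) + (-43 - 2))² = (155/11 - 45)² = (-340/11)² = 115600/121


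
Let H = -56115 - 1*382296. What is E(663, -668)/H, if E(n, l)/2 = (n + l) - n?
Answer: 1336/438411 ≈ 0.0030474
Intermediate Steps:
E(n, l) = 2*l (E(n, l) = 2*((n + l) - n) = 2*((l + n) - n) = 2*l)
H = -438411 (H = -56115 - 382296 = -438411)
E(663, -668)/H = (2*(-668))/(-438411) = -1336*(-1/438411) = 1336/438411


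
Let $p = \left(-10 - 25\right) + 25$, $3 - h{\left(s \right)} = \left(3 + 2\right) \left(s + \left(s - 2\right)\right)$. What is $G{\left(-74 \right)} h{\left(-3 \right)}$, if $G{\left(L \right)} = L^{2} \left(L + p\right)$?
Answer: $-19779312$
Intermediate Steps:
$h{\left(s \right)} = 13 - 10 s$ ($h{\left(s \right)} = 3 - \left(3 + 2\right) \left(s + \left(s - 2\right)\right) = 3 - 5 \left(s + \left(s - 2\right)\right) = 3 - 5 \left(s + \left(-2 + s\right)\right) = 3 - 5 \left(-2 + 2 s\right) = 3 - \left(-10 + 10 s\right) = 13 - 10 s$)
$p = -10$ ($p = -35 + 25 = -10$)
$G{\left(L \right)} = L^{2} \left(-10 + L\right)$ ($G{\left(L \right)} = L^{2} \left(L - 10\right) = L^{2} \left(-10 + L\right)$)
$G{\left(-74 \right)} h{\left(-3 \right)} = \left(-74\right)^{2} \left(-10 - 74\right) \left(13 - -30\right) = 5476 \left(-84\right) \left(13 + 30\right) = \left(-459984\right) 43 = -19779312$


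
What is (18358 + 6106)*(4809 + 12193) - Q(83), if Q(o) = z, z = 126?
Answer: 415936802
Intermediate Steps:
Q(o) = 126
(18358 + 6106)*(4809 + 12193) - Q(83) = (18358 + 6106)*(4809 + 12193) - 1*126 = 24464*17002 - 126 = 415936928 - 126 = 415936802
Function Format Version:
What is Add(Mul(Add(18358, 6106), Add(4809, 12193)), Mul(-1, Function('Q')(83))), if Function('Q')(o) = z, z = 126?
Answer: 415936802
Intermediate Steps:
Function('Q')(o) = 126
Add(Mul(Add(18358, 6106), Add(4809, 12193)), Mul(-1, Function('Q')(83))) = Add(Mul(Add(18358, 6106), Add(4809, 12193)), Mul(-1, 126)) = Add(Mul(24464, 17002), -126) = Add(415936928, -126) = 415936802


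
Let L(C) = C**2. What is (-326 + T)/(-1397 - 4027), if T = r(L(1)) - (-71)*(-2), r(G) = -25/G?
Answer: 493/5424 ≈ 0.090892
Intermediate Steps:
T = -167 (T = -25/(1**2) - (-71)*(-2) = -25/1 - 1*142 = -25*1 - 142 = -25 - 142 = -167)
(-326 + T)/(-1397 - 4027) = (-326 - 167)/(-1397 - 4027) = -493/(-5424) = -493*(-1/5424) = 493/5424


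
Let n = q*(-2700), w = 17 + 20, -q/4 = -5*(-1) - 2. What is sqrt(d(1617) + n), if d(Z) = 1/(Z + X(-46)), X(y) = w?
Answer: sqrt(88637200054)/1654 ≈ 180.00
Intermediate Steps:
q = -12 (q = -4*(-5*(-1) - 2) = -4*(-1*(-5) - 2) = -4*(5 - 2) = -4*3 = -12)
w = 37
X(y) = 37
d(Z) = 1/(37 + Z) (d(Z) = 1/(Z + 37) = 1/(37 + Z))
n = 32400 (n = -12*(-2700) = 32400)
sqrt(d(1617) + n) = sqrt(1/(37 + 1617) + 32400) = sqrt(1/1654 + 32400) = sqrt(53589601/1654) = sqrt(88637200054)/1654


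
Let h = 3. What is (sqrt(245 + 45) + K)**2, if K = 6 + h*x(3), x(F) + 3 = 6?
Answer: (15 + sqrt(290))**2 ≈ 1025.9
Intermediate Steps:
x(F) = 3 (x(F) = -3 + 6 = 3)
K = 15 (K = 6 + 3*3 = 6 + 9 = 15)
(sqrt(245 + 45) + K)**2 = (sqrt(245 + 45) + 15)**2 = (sqrt(290) + 15)**2 = (15 + sqrt(290))**2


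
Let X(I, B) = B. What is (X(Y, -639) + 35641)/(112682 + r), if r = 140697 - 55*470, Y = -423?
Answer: 35002/227529 ≈ 0.15384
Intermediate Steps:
r = 114847 (r = 140697 - 25850 = 114847)
(X(Y, -639) + 35641)/(112682 + r) = (-639 + 35641)/(112682 + 114847) = 35002/227529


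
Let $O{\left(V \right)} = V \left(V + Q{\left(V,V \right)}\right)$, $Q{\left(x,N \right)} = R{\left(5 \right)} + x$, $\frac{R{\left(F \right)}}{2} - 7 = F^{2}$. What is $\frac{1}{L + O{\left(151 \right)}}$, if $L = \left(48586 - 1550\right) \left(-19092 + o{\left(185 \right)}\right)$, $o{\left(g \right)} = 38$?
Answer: $- \frac{1}{896168678} \approx -1.1159 \cdot 10^{-9}$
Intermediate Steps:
$R{\left(F \right)} = 14 + 2 F^{2}$
$Q{\left(x,N \right)} = 64 + x$ ($Q{\left(x,N \right)} = \left(14 + 2 \cdot 5^{2}\right) + x = \left(14 + 2 \cdot 25\right) + x = \left(14 + 50\right) + x = 64 + x$)
$L = -896223944$ ($L = \left(48586 - 1550\right) \left(-19092 + 38\right) = 47036 \left(-19054\right) = -896223944$)
$O{\left(V \right)} = V \left(64 + 2 V\right)$ ($O{\left(V \right)} = V \left(V + \left(64 + V\right)\right) = V \left(64 + 2 V\right)$)
$\frac{1}{L + O{\left(151 \right)}} = \frac{1}{-896223944 + 2 \cdot 151 \left(32 + 151\right)} = \frac{1}{-896223944 + 2 \cdot 151 \cdot 183} = \frac{1}{-896223944 + 55266} = \frac{1}{-896168678} = - \frac{1}{896168678}$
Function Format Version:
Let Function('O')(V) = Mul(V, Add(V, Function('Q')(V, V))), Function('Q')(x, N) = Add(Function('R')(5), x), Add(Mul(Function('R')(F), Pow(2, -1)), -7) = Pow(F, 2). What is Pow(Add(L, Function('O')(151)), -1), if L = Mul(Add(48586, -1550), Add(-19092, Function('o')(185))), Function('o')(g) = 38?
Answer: Rational(-1, 896168678) ≈ -1.1159e-9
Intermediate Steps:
Function('R')(F) = Add(14, Mul(2, Pow(F, 2)))
Function('Q')(x, N) = Add(64, x) (Function('Q')(x, N) = Add(Add(14, Mul(2, Pow(5, 2))), x) = Add(Add(14, Mul(2, 25)), x) = Add(Add(14, 50), x) = Add(64, x))
L = -896223944 (L = Mul(Add(48586, -1550), Add(-19092, 38)) = Mul(47036, -19054) = -896223944)
Function('O')(V) = Mul(V, Add(64, Mul(2, V))) (Function('O')(V) = Mul(V, Add(V, Add(64, V))) = Mul(V, Add(64, Mul(2, V))))
Pow(Add(L, Function('O')(151)), -1) = Pow(Add(-896223944, Mul(2, 151, Add(32, 151))), -1) = Pow(Add(-896223944, Mul(2, 151, 183)), -1) = Pow(Add(-896223944, 55266), -1) = Pow(-896168678, -1) = Rational(-1, 896168678)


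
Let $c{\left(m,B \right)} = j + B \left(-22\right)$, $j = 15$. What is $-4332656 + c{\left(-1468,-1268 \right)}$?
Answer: $-4304745$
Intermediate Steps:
$c{\left(m,B \right)} = 15 - 22 B$ ($c{\left(m,B \right)} = 15 + B \left(-22\right) = 15 - 22 B$)
$-4332656 + c{\left(-1468,-1268 \right)} = -4332656 + \left(15 - -27896\right) = -4332656 + \left(15 + 27896\right) = -4332656 + 27911 = -4304745$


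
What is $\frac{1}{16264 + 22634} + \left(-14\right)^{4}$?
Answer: $\frac{1494305569}{38898} \approx 38416.0$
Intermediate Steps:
$\frac{1}{16264 + 22634} + \left(-14\right)^{4} = \frac{1}{38898} + 38416 = \frac{1494305569}{38898}$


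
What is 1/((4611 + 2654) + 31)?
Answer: 1/7296 ≈ 0.00013706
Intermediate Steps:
1/((4611 + 2654) + 31) = 1/(7265 + 31) = 1/7296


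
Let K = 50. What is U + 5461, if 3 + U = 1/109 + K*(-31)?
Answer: 425973/109 ≈ 3908.0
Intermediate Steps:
U = -169276/109 (U = -3 + (1/109 + 50*(-31)) = -3 + (1/109 - 1550) = -3 - 168949/109 = -169276/109 ≈ -1553.0)
U + 5461 = -169276/109 + 5461 = 425973/109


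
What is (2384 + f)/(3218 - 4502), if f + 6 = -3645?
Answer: 1267/1284 ≈ 0.98676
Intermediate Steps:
f = -3651 (f = -6 - 3645 = -3651)
(2384 + f)/(3218 - 4502) = (2384 - 3651)/(3218 - 4502) = -1267/(-1284) = -1267*(-1/1284) = 1267/1284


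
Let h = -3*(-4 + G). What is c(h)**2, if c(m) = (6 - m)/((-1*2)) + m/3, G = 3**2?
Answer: 961/4 ≈ 240.25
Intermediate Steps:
G = 9
h = -15 (h = -3*(-4 + 9) = -3*5 = -15)
c(m) = -3 + 5*m/6 (c(m) = (6 - m)/(-2) + m*(1/3) = (6 - m)*(-1/2) + m/3 = (-3 + m/2) + m/3 = -3 + 5*m/6)
c(h)**2 = (-3 + (5/6)*(-15))**2 = (-3 - 25/2)**2 = (-31/2)**2 = 961/4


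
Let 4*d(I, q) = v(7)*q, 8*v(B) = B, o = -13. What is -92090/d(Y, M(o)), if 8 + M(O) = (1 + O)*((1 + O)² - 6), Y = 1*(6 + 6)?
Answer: 46045/182 ≈ 252.99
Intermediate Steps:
Y = 12 (Y = 1*12 = 12)
v(B) = B/8
M(O) = -8 + (1 + O)*(-6 + (1 + O)²) (M(O) = -8 + (1 + O)*((1 + O)² - 6) = -8 + (1 + O)*(-6 + (1 + O)²))
d(I, q) = 7*q/32 (d(I, q) = (((⅛)*7)*q)/4 = (7*q/8)/4 = 7*q/32)
-92090/d(Y, M(o)) = -92090*32/(7*(-13 + (-13)³ - 3*(-13) + 3*(-13)²)) = -92090*32/(7*(-13 - 2197 + 39 + 3*169)) = -92090*32/(7*(-13 - 2197 + 39 + 507)) = -92090/((7/32)*(-1664)) = -92090/(-364) = -92090*(-1/364) = 46045/182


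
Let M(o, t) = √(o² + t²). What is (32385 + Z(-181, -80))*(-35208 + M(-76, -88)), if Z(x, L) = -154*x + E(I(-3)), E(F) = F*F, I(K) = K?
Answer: -2121915744 + 3133936*√5 ≈ -2.1149e+9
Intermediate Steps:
E(F) = F²
Z(x, L) = 9 - 154*x (Z(x, L) = -154*x + (-3)² = -154*x + 9 = 9 - 154*x)
(32385 + Z(-181, -80))*(-35208 + M(-76, -88)) = (32385 + (9 - 154*(-181)))*(-35208 + √((-76)² + (-88)²)) = (32385 + (9 + 27874))*(-35208 + √(5776 + 7744)) = (32385 + 27883)*(-35208 + √13520) = 60268*(-35208 + 52*√5) = -2121915744 + 3133936*√5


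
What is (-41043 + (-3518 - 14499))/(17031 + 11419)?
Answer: -5906/2845 ≈ -2.0759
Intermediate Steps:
(-41043 + (-3518 - 14499))/(17031 + 11419) = (-41043 - 18017)/28450 = -59060*1/28450 = -5906/2845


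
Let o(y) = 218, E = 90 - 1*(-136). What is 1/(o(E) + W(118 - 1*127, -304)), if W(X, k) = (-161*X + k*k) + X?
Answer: 1/94074 ≈ 1.0630e-5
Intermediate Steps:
W(X, k) = k**2 - 160*X (W(X, k) = (-161*X + k**2) + X = (k**2 - 161*X) + X = k**2 - 160*X)
E = 226 (E = 90 + 136 = 226)
1/(o(E) + W(118 - 1*127, -304)) = 1/(218 + ((-304)**2 - 160*(118 - 1*127))) = 1/(218 + (92416 - 160*(118 - 127))) = 1/(218 + (92416 - 160*(-9))) = 1/(218 + (92416 + 1440)) = 1/(218 + 93856) = 1/94074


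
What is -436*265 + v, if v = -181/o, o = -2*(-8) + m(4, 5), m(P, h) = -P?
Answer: -1386661/12 ≈ -1.1556e+5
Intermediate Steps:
o = 12 (o = -2*(-8) - 1*4 = 16 - 4 = 12)
v = -181/12 ≈ -15.083
-436*265 + v = -436*265 - 181/12 = -115540 - 181/12 = -1386661/12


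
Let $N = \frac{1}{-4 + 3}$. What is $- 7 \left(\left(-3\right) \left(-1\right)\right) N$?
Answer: $21$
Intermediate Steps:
$N = -1$ ($N = \frac{1}{-1} = -1$)
$- 7 \left(\left(-3\right) \left(-1\right)\right) N = - 7 \left(\left(-3\right) \left(-1\right)\right) \left(-1\right) = \left(-7\right) 3 \left(-1\right) = \left(-21\right) \left(-1\right) = 21$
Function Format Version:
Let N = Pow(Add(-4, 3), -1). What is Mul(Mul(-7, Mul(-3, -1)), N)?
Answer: 21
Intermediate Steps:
N = -1 (N = Pow(-1, -1) = -1)
Mul(Mul(-7, Mul(-3, -1)), N) = Mul(Mul(-7, Mul(-3, -1)), -1) = Mul(Mul(-7, 3), -1) = Mul(-21, -1) = 21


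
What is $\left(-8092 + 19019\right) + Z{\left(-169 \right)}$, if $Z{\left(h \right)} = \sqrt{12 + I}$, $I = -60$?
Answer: $10927 + 4 i \sqrt{3} \approx 10927.0 + 6.9282 i$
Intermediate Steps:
$Z{\left(h \right)} = 4 i \sqrt{3}$ ($Z{\left(h \right)} = \sqrt{12 - 60} = \sqrt{-48} = 4 i \sqrt{3}$)
$\left(-8092 + 19019\right) + Z{\left(-169 \right)} = \left(-8092 + 19019\right) + 4 i \sqrt{3} = 10927 + 4 i \sqrt{3}$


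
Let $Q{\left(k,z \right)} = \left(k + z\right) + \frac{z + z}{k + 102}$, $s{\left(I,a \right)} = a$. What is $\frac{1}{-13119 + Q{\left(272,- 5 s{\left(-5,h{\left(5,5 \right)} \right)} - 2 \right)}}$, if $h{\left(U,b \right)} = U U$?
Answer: $- \frac{187}{2426265} \approx -7.7073 \cdot 10^{-5}$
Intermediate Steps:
$h{\left(U,b \right)} = U^{2}$
$Q{\left(k,z \right)} = k + z + \frac{2 z}{102 + k}$ ($Q{\left(k,z \right)} = \left(k + z\right) + \frac{2 z}{102 + k} = k + z + \frac{2 z}{102 + k}$)
$\frac{1}{-13119 + Q{\left(272,- 5 s{\left(-5,h{\left(5,5 \right)} \right)} - 2 \right)}} = \frac{1}{-13119 + \frac{272^{2} + 102 \cdot 272 + 104 \left(- 5 \cdot 5^{2} - 2\right) + 272 \left(- 5 \cdot 5^{2} - 2\right)}{102 + 272}} = \frac{1}{-13119 + \frac{73984 + 27744 + 104 \left(\left(-5\right) 25 - 2\right) + 272 \left(\left(-5\right) 25 - 2\right)}{374}} = \frac{1}{-13119 + \frac{73984 + 27744 + 104 \left(-125 - 2\right) + 272 \left(-125 - 2\right)}{374}} = \frac{1}{-13119 + \frac{73984 + 27744 + 104 \left(-127\right) + 272 \left(-127\right)}{374}} = \frac{1}{-13119 + \frac{73984 + 27744 - 13208 - 34544}{374}} = \frac{1}{-13119 + \frac{1}{374} \cdot 53976} = \frac{1}{-13119 + \frac{26988}{187}} = \frac{1}{- \frac{2426265}{187}} = - \frac{187}{2426265}$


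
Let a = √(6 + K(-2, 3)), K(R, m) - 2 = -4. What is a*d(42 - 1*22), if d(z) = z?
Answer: 40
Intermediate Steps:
K(R, m) = -2 (K(R, m) = 2 - 4 = -2)
a = 2 (a = √(6 - 2) = √4 = 2)
a*d(42 - 1*22) = 2*(42 - 1*22) = 2*(42 - 22) = 2*20 = 40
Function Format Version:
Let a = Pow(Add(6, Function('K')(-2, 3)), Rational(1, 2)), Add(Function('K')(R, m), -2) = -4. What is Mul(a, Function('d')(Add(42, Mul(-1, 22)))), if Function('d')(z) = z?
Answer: 40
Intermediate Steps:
Function('K')(R, m) = -2 (Function('K')(R, m) = Add(2, -4) = -2)
a = 2 (a = Pow(Add(6, -2), Rational(1, 2)) = Pow(4, Rational(1, 2)) = 2)
Mul(a, Function('d')(Add(42, Mul(-1, 22)))) = Mul(2, Add(42, Mul(-1, 22))) = Mul(2, Add(42, -22)) = Mul(2, 20) = 40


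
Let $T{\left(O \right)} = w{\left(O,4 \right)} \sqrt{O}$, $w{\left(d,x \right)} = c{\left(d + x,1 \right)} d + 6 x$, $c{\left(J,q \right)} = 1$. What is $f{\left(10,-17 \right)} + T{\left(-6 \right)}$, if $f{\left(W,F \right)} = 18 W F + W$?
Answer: $-3050 + 18 i \sqrt{6} \approx -3050.0 + 44.091 i$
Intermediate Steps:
$w{\left(d,x \right)} = d + 6 x$ ($w{\left(d,x \right)} = 1 d + 6 x = d + 6 x$)
$f{\left(W,F \right)} = W + 18 F W$ ($f{\left(W,F \right)} = 18 F W + W = W + 18 F W$)
$T{\left(O \right)} = \sqrt{O} \left(24 + O\right)$ ($T{\left(O \right)} = \left(O + 6 \cdot 4\right) \sqrt{O} = \left(O + 24\right) \sqrt{O} = \left(24 + O\right) \sqrt{O} = \sqrt{O} \left(24 + O\right)$)
$f{\left(10,-17 \right)} + T{\left(-6 \right)} = 10 \left(1 + 18 \left(-17\right)\right) + \sqrt{-6} \left(24 - 6\right) = 10 \left(1 - 306\right) + i \sqrt{6} \cdot 18 = 10 \left(-305\right) + 18 i \sqrt{6} = -3050 + 18 i \sqrt{6}$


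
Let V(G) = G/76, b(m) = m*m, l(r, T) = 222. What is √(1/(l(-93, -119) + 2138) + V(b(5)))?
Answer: 3*√18395610/22420 ≈ 0.57391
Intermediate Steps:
b(m) = m²
V(G) = G/76 (V(G) = G*(1/76) = G/76)
√(1/(l(-93, -119) + 2138) + V(b(5))) = √(1/(222 + 2138) + (1/76)*5²) = √(1/2360 + (1/76)*25) = √(1/2360 + 25/76) = √(14769/44840) = 3*√18395610/22420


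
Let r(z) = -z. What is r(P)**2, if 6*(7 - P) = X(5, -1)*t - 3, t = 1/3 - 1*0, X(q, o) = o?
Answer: 4624/81 ≈ 57.086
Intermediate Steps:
t = 1/3 (t = 1/3 + 0 = 1/3 ≈ 0.33333)
P = 68/9 (P = 7 - (-1*1/3 - 3)/6 = 7 - (-1/3 - 3)/6 = 7 - 1/6*(-10/3) = 7 + 5/9 = 68/9 ≈ 7.5556)
r(P)**2 = (-1*68/9)**2 = (-68/9)**2 = 4624/81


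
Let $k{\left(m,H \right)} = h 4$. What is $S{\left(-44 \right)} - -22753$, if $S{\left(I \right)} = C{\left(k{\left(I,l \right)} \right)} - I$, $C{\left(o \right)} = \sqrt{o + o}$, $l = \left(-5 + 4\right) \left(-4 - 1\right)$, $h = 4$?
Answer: $22797 + 4 \sqrt{2} \approx 22803.0$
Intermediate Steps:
$l = 5$ ($l = \left(-1\right) \left(-5\right) = 5$)
$k{\left(m,H \right)} = 16$ ($k{\left(m,H \right)} = 4 \cdot 4 = 16$)
$C{\left(o \right)} = \sqrt{2} \sqrt{o}$ ($C{\left(o \right)} = \sqrt{2 o} = \sqrt{2} \sqrt{o}$)
$S{\left(I \right)} = - I + 4 \sqrt{2}$ ($S{\left(I \right)} = \sqrt{2} \sqrt{16} - I = \sqrt{2} \cdot 4 - I = 4 \sqrt{2} - I = - I + 4 \sqrt{2}$)
$S{\left(-44 \right)} - -22753 = \left(\left(-1\right) \left(-44\right) + 4 \sqrt{2}\right) - -22753 = \left(44 + 4 \sqrt{2}\right) + 22753 = 22797 + 4 \sqrt{2}$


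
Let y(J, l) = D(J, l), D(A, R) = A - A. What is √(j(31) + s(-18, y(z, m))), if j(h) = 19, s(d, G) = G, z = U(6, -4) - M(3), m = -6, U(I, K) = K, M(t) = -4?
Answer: √19 ≈ 4.3589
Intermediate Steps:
D(A, R) = 0
z = 0 (z = -4 - 1*(-4) = -4 + 4 = 0)
y(J, l) = 0
√(j(31) + s(-18, y(z, m))) = √(19 + 0) = √19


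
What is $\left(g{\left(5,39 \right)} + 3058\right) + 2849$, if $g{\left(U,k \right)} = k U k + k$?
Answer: $13551$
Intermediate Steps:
$g{\left(U,k \right)} = k + U k^{2}$ ($g{\left(U,k \right)} = U k k + k = U k^{2} + k = k + U k^{2}$)
$\left(g{\left(5,39 \right)} + 3058\right) + 2849 = \left(39 \left(1 + 5 \cdot 39\right) + 3058\right) + 2849 = \left(39 \left(1 + 195\right) + 3058\right) + 2849 = \left(39 \cdot 196 + 3058\right) + 2849 = \left(7644 + 3058\right) + 2849 = 10702 + 2849 = 13551$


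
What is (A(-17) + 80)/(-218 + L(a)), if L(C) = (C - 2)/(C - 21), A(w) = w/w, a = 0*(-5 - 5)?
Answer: -1701/4576 ≈ -0.37172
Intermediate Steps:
a = 0 (a = 0*(-10) = 0)
A(w) = 1
L(C) = (-2 + C)/(-21 + C)
(A(-17) + 80)/(-218 + L(a)) = (1 + 80)/(-218 + (-2 + 0)/(-21 + 0)) = 81/(-218 - 2/(-21)) = 81/(-218 - 1/21*(-2)) = 81/(-218 + 2/21) = 81/(-4576/21) = 81*(-21/4576) = -1701/4576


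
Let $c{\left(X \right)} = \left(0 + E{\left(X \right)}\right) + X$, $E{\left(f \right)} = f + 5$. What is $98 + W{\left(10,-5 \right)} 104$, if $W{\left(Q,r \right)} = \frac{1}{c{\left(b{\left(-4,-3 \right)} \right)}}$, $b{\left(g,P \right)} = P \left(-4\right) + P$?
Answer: $\frac{2358}{23} \approx 102.52$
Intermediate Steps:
$E{\left(f \right)} = 5 + f$
$b{\left(g,P \right)} = - 3 P$ ($b{\left(g,P \right)} = - 4 P + P = - 3 P$)
$c{\left(X \right)} = 5 + 2 X$ ($c{\left(X \right)} = \left(0 + \left(5 + X\right)\right) + X = \left(5 + X\right) + X = 5 + 2 X$)
$W{\left(Q,r \right)} = \frac{1}{23}$ ($W{\left(Q,r \right)} = \frac{1}{5 + 2 \left(\left(-3\right) \left(-3\right)\right)} = \frac{1}{5 + 2 \cdot 9} = \frac{1}{5 + 18} = \frac{1}{23}$)
$98 + W{\left(10,-5 \right)} 104 = 98 + \frac{1}{23} \cdot 104 = 98 + \frac{104}{23} = \frac{2358}{23}$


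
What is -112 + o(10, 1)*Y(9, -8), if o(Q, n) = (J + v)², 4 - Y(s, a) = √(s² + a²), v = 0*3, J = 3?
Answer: -76 - 9*√145 ≈ -184.37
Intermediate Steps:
v = 0
Y(s, a) = 4 - √(a² + s²) (Y(s, a) = 4 - √(s² + a²) = 4 - √(a² + s²))
o(Q, n) = 9 (o(Q, n) = (3 + 0)² = 3² = 9)
-112 + o(10, 1)*Y(9, -8) = -112 + 9*(4 - √((-8)² + 9²)) = -112 + 9*(4 - √(64 + 81)) = -112 + 9*(4 - √145) = -112 + (36 - 9*√145) = -76 - 9*√145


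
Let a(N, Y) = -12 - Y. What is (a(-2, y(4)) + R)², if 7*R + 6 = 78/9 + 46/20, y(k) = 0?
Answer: 5621641/44100 ≈ 127.47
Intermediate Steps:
R = 149/210 (R = -6/7 + (78/9 + 46/20)/7 = -6/7 + (78*(⅑) + 46*(1/20))/7 = -6/7 + (26/3 + 23/10)/7 = -6/7 + (⅐)*(329/30) = -6/7 + 47/30 = 149/210 ≈ 0.70952)
(a(-2, y(4)) + R)² = ((-12 - 1*0) + 149/210)² = ((-12 + 0) + 149/210)² = (-12 + 149/210)² = (-2371/210)² = 5621641/44100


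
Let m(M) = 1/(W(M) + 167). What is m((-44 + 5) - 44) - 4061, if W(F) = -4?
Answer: -661942/163 ≈ -4061.0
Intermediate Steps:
m(M) = 1/163 (m(M) = 1/(-4 + 167) = 1/163)
m((-44 + 5) - 44) - 4061 = 1/163 - 4061 = -661942/163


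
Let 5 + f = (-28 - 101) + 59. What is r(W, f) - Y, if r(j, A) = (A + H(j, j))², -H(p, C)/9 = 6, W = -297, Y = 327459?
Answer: -310818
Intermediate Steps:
H(p, C) = -54 (H(p, C) = -9*6 = -54)
f = -75 (f = -5 + ((-28 - 101) + 59) = -5 + (-129 + 59) = -5 - 70 = -75)
r(j, A) = (-54 + A)² (r(j, A) = (A - 54)² = (-54 + A)²)
r(W, f) - Y = (-54 - 75)² - 1*327459 = (-129)² - 327459 = 16641 - 327459 = -310818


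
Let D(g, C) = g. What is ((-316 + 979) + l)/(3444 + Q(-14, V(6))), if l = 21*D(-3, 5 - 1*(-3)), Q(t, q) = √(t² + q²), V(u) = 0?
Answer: 300/1729 ≈ 0.17351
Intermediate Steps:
Q(t, q) = √(q² + t²)
l = -63 (l = 21*(-3) = -63)
((-316 + 979) + l)/(3444 + Q(-14, V(6))) = ((-316 + 979) - 63)/(3444 + √(0² + (-14)²)) = (663 - 63)/(3444 + √(0 + 196)) = 600/(3444 + √196) = 600/(3444 + 14) = 600/3458 = 600*(1/3458) = 300/1729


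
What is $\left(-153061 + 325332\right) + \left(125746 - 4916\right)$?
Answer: $293101$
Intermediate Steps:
$\left(-153061 + 325332\right) + \left(125746 - 4916\right) = 172271 + \left(125746 - 4916\right) = 172271 + 120830 = 293101$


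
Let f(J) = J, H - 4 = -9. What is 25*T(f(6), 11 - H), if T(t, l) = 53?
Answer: 1325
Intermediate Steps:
H = -5 (H = 4 - 9 = -5)
25*T(f(6), 11 - H) = 25*53 = 1325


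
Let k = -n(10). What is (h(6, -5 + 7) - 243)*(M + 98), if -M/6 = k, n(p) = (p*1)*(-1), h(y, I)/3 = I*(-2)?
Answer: -9690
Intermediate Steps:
h(y, I) = -6*I (h(y, I) = 3*(I*(-2)) = 3*(-2*I) = -6*I)
n(p) = -p (n(p) = p*(-1) = -p)
k = 10 (k = -(-1)*10 = -1*(-10) = 10)
M = -60 (M = -6*10 = -60)
(h(6, -5 + 7) - 243)*(M + 98) = (-6*(-5 + 7) - 243)*(-60 + 98) = (-6*2 - 243)*38 = (-12 - 243)*38 = -255*38 = -9690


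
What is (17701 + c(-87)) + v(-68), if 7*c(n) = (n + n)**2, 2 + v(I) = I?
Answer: 153693/7 ≈ 21956.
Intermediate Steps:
v(I) = -2 + I
c(n) = 4*n**2/7 (c(n) = (n + n)**2/7 = (2*n)**2/7 = (4*n**2)/7 = 4*n**2/7)
(17701 + c(-87)) + v(-68) = (17701 + (4/7)*(-87)**2) + (-2 - 68) = (17701 + (4/7)*7569) - 70 = (17701 + 30276/7) - 70 = 154183/7 - 70 = 153693/7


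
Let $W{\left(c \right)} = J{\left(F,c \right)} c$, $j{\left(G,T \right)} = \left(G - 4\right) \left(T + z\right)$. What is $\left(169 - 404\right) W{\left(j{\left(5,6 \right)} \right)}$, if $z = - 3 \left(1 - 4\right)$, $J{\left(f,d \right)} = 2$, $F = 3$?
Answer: $-7050$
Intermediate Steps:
$z = 9$ ($z = \left(-3\right) \left(-3\right) = 9$)
$j{\left(G,T \right)} = \left(-4 + G\right) \left(9 + T\right)$ ($j{\left(G,T \right)} = \left(G - 4\right) \left(T + 9\right) = \left(-4 + G\right) \left(9 + T\right)$)
$W{\left(c \right)} = 2 c$
$\left(169 - 404\right) W{\left(j{\left(5,6 \right)} \right)} = \left(169 - 404\right) 2 \left(-36 - 24 + 9 \cdot 5 + 5 \cdot 6\right) = - 235 \cdot 2 \left(-36 - 24 + 45 + 30\right) = - 235 \cdot 2 \cdot 15 = \left(-235\right) 30 = -7050$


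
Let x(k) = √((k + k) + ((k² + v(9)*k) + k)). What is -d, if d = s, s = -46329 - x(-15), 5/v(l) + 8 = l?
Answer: 46329 + √105 ≈ 46339.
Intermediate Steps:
v(l) = 5/(-8 + l)
x(k) = √(k² + 8*k) (x(k) = √((k + k) + ((k² + (5/(-8 + 9))*k) + k)) = √(2*k + ((k² + (5/1)*k) + k)) = √(2*k + ((k² + (5*1)*k) + k)) = √(2*k + ((k² + 5*k) + k)) = √(2*k + (k² + 6*k)) = √(k² + 8*k))
s = -46329 - √105 (s = -46329 - √(-15*(8 - 15)) = -46329 - √(-15*(-7)) = -46329 - √105 ≈ -46339.)
d = -46329 - √105 ≈ -46339.
-d = -(-46329 - √105) = 46329 + √105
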